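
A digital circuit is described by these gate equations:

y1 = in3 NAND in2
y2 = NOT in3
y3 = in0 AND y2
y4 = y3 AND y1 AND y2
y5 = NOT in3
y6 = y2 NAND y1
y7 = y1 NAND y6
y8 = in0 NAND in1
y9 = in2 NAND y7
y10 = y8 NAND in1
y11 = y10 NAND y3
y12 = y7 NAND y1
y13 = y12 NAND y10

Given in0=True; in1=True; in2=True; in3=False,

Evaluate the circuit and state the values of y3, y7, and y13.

y3 = True  y7 = True  y13 = True

y1 = in3 NAND in2 = False NAND True = True
y2 = NOT in3 = NOT False = True
y3 = in0 AND y2 = True AND True = True
y6 = y2 NAND y1 = True NAND True = False
y7 = y1 NAND y6 = True NAND False = True
y8 = in0 NAND in1 = True NAND True = False
y10 = y8 NAND in1 = False NAND True = True
y12 = y7 NAND y1 = True NAND True = False
y13 = y12 NAND y10 = False NAND True = True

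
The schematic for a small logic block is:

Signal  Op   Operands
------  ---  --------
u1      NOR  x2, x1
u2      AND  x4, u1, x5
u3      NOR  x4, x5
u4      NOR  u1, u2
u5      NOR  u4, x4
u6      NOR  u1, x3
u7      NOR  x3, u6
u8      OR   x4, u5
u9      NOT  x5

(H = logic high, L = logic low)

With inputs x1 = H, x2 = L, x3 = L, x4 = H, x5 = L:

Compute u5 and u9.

u5 = L; u9 = H

u1 = x2 NOR x1 = L NOR H = L
u2 = x4 AND u1 AND x5 = H AND L AND L = L
u4 = u1 NOR u2 = L NOR L = H
u5 = u4 NOR x4 = H NOR H = L
u9 = NOT x5 = NOT L = H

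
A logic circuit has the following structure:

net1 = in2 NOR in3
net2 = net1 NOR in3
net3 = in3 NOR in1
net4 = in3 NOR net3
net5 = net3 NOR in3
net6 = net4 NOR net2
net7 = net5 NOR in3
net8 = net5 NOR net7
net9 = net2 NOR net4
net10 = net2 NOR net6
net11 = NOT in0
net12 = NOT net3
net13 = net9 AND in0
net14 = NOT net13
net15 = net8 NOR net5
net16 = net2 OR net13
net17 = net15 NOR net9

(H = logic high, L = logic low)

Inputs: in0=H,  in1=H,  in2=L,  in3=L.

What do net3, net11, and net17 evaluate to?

net1 = in2 NOR in3 = L NOR L = H
net2 = net1 NOR in3 = H NOR L = L
net3 = in3 NOR in1 = L NOR H = L
net4 = in3 NOR net3 = L NOR L = H
net5 = net3 NOR in3 = L NOR L = H
net7 = net5 NOR in3 = H NOR L = L
net8 = net5 NOR net7 = H NOR L = L
net9 = net2 NOR net4 = L NOR H = L
net11 = NOT in0 = NOT H = L
net15 = net8 NOR net5 = L NOR H = L
net17 = net15 NOR net9 = L NOR L = H

net3 = L, net11 = L, net17 = H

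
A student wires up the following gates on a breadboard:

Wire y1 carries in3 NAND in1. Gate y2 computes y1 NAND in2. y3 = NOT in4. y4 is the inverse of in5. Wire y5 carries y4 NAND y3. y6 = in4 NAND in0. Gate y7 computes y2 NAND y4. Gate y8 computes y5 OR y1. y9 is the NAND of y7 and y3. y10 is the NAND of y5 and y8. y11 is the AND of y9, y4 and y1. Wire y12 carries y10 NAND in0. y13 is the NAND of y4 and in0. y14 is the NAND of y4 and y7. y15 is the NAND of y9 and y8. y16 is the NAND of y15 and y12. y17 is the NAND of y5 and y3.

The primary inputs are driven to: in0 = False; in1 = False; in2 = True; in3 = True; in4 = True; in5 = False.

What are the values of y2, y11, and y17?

y1 = in3 NAND in1 = True NAND False = True
y2 = y1 NAND in2 = True NAND True = False
y3 = NOT in4 = NOT True = False
y4 = NOT in5 = NOT False = True
y5 = y4 NAND y3 = True NAND False = True
y7 = y2 NAND y4 = False NAND True = True
y9 = y7 NAND y3 = True NAND False = True
y11 = y9 AND y4 AND y1 = True AND True AND True = True
y17 = y5 NAND y3 = True NAND False = True

y2 = False, y11 = True, y17 = True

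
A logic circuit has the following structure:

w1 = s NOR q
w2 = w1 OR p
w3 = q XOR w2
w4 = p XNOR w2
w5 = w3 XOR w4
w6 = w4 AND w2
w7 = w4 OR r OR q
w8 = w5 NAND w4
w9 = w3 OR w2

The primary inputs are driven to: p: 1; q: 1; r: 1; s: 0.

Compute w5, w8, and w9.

w5 = 1; w8 = 0; w9 = 1

w1 = s NOR q = 0 NOR 1 = 0
w2 = w1 OR p = 0 OR 1 = 1
w3 = q XOR w2 = 1 XOR 1 = 0
w4 = p XNOR w2 = 1 XNOR 1 = 1
w5 = w3 XOR w4 = 0 XOR 1 = 1
w8 = w5 NAND w4 = 1 NAND 1 = 0
w9 = w3 OR w2 = 0 OR 1 = 1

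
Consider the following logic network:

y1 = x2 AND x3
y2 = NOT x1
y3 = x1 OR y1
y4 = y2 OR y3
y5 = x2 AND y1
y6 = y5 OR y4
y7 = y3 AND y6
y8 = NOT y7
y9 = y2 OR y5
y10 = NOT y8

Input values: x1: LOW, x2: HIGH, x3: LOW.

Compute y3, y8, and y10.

y1 = x2 AND x3 = HIGH AND LOW = LOW
y2 = NOT x1 = NOT LOW = HIGH
y3 = x1 OR y1 = LOW OR LOW = LOW
y4 = y2 OR y3 = HIGH OR LOW = HIGH
y5 = x2 AND y1 = HIGH AND LOW = LOW
y6 = y5 OR y4 = LOW OR HIGH = HIGH
y7 = y3 AND y6 = LOW AND HIGH = LOW
y8 = NOT y7 = NOT LOW = HIGH
y10 = NOT y8 = NOT HIGH = LOW

y3 = LOW  y8 = HIGH  y10 = LOW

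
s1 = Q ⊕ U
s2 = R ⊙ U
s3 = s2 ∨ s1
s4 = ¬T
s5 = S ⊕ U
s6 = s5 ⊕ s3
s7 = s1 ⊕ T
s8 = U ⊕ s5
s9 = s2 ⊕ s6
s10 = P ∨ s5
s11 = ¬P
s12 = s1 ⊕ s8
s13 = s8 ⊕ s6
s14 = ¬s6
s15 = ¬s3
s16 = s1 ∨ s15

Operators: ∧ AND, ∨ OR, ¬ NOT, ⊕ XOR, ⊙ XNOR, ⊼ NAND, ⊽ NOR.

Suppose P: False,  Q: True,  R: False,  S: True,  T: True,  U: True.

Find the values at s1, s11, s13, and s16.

s1 = Q XOR U = True XOR True = False
s2 = R XNOR U = False XNOR True = False
s3 = s2 OR s1 = False OR False = False
s5 = S XOR U = True XOR True = False
s6 = s5 XOR s3 = False XOR False = False
s8 = U XOR s5 = True XOR False = True
s11 = NOT P = NOT False = True
s13 = s8 XOR s6 = True XOR False = True
s15 = NOT s3 = NOT False = True
s16 = s1 OR s15 = False OR True = True

s1 = False  s11 = True  s13 = True  s16 = True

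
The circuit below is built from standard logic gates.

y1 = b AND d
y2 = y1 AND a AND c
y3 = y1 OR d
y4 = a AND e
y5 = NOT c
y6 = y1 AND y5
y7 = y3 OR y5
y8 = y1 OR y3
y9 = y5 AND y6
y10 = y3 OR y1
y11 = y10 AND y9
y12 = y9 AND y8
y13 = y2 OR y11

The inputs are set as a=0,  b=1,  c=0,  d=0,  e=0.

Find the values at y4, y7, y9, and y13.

y1 = b AND d = 1 AND 0 = 0
y2 = y1 AND a AND c = 0 AND 0 AND 0 = 0
y3 = y1 OR d = 0 OR 0 = 0
y4 = a AND e = 0 AND 0 = 0
y5 = NOT c = NOT 0 = 1
y6 = y1 AND y5 = 0 AND 1 = 0
y7 = y3 OR y5 = 0 OR 1 = 1
y9 = y5 AND y6 = 1 AND 0 = 0
y10 = y3 OR y1 = 0 OR 0 = 0
y11 = y10 AND y9 = 0 AND 0 = 0
y13 = y2 OR y11 = 0 OR 0 = 0

y4 = 0, y7 = 1, y9 = 0, y13 = 0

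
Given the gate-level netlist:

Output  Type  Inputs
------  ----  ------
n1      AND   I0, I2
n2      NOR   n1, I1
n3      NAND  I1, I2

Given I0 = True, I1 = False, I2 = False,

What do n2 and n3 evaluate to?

n1 = I0 AND I2 = True AND False = False
n2 = n1 NOR I1 = False NOR False = True
n3 = I1 NAND I2 = False NAND False = True

n2 = True  n3 = True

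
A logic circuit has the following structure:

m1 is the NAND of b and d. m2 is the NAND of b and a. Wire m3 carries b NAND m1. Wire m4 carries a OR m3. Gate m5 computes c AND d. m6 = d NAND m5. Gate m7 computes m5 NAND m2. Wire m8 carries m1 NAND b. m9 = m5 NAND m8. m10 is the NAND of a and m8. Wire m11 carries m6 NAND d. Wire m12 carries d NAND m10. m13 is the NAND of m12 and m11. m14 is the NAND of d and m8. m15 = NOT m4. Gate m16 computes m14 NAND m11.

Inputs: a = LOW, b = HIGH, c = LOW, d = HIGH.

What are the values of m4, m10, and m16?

m4 = HIGH  m10 = HIGH  m16 = HIGH

m1 = b NAND d = HIGH NAND HIGH = LOW
m3 = b NAND m1 = HIGH NAND LOW = HIGH
m4 = a OR m3 = LOW OR HIGH = HIGH
m5 = c AND d = LOW AND HIGH = LOW
m6 = d NAND m5 = HIGH NAND LOW = HIGH
m8 = m1 NAND b = LOW NAND HIGH = HIGH
m10 = a NAND m8 = LOW NAND HIGH = HIGH
m11 = m6 NAND d = HIGH NAND HIGH = LOW
m14 = d NAND m8 = HIGH NAND HIGH = LOW
m16 = m14 NAND m11 = LOW NAND LOW = HIGH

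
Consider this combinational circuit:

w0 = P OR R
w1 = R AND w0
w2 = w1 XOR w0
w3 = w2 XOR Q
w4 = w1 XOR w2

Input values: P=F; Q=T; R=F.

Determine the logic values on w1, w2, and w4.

w1 = F  w2 = F  w4 = F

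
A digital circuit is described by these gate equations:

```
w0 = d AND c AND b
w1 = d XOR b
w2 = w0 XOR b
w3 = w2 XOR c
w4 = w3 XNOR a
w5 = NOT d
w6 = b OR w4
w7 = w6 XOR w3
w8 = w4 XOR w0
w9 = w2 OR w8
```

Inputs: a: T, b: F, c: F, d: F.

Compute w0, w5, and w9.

w0 = F; w5 = T; w9 = F

w0 = d AND c AND b = F AND F AND F = F
w2 = w0 XOR b = F XOR F = F
w3 = w2 XOR c = F XOR F = F
w4 = w3 XNOR a = F XNOR T = F
w5 = NOT d = NOT F = T
w8 = w4 XOR w0 = F XOR F = F
w9 = w2 OR w8 = F OR F = F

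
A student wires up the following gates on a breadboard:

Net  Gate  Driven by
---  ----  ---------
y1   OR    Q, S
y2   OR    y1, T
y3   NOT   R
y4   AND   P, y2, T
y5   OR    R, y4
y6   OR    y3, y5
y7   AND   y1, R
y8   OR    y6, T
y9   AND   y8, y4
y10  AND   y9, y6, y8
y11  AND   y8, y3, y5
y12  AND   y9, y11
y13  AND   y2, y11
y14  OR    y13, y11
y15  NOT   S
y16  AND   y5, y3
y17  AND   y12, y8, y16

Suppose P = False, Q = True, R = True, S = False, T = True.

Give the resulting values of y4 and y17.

y4 = False, y17 = False

y1 = Q OR S = True OR False = True
y2 = y1 OR T = True OR True = True
y3 = NOT R = NOT True = False
y4 = P AND y2 AND T = False AND True AND True = False
y5 = R OR y4 = True OR False = True
y6 = y3 OR y5 = False OR True = True
y8 = y6 OR T = True OR True = True
y9 = y8 AND y4 = True AND False = False
y11 = y8 AND y3 AND y5 = True AND False AND True = False
y12 = y9 AND y11 = False AND False = False
y16 = y5 AND y3 = True AND False = False
y17 = y12 AND y8 AND y16 = False AND True AND False = False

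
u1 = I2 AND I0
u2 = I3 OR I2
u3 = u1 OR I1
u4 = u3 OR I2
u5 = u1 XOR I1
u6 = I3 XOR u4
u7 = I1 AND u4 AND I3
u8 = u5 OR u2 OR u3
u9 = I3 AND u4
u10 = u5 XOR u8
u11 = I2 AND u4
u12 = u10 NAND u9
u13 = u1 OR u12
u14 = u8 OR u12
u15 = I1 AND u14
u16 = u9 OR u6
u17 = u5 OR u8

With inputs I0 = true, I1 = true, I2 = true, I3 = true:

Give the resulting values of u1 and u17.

u1 = true, u17 = true

u1 = I2 AND I0 = true AND true = true
u2 = I3 OR I2 = true OR true = true
u3 = u1 OR I1 = true OR true = true
u5 = u1 XOR I1 = true XOR true = false
u8 = u5 OR u2 OR u3 = false OR true OR true = true
u17 = u5 OR u8 = false OR true = true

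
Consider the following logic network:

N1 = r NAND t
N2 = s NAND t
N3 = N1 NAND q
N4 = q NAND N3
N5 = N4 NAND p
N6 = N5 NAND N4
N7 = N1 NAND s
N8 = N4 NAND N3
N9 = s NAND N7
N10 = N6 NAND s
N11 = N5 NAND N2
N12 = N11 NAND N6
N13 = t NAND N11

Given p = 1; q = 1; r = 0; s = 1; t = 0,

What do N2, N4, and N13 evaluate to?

N1 = r NAND t = 0 NAND 0 = 1
N2 = s NAND t = 1 NAND 0 = 1
N3 = N1 NAND q = 1 NAND 1 = 0
N4 = q NAND N3 = 1 NAND 0 = 1
N5 = N4 NAND p = 1 NAND 1 = 0
N11 = N5 NAND N2 = 0 NAND 1 = 1
N13 = t NAND N11 = 0 NAND 1 = 1

N2 = 1, N4 = 1, N13 = 1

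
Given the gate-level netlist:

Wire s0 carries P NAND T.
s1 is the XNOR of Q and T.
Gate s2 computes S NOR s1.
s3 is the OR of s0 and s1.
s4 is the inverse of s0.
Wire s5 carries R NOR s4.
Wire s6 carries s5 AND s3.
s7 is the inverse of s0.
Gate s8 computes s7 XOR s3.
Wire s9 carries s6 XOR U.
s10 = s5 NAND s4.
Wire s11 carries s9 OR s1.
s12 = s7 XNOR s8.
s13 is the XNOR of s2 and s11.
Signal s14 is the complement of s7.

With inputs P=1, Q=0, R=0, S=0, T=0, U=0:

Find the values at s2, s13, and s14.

s2 = 0; s13 = 0; s14 = 1

s0 = P NAND T = 1 NAND 0 = 1
s1 = Q XNOR T = 0 XNOR 0 = 1
s2 = S NOR s1 = 0 NOR 1 = 0
s3 = s0 OR s1 = 1 OR 1 = 1
s4 = NOT s0 = NOT 1 = 0
s5 = R NOR s4 = 0 NOR 0 = 1
s6 = s5 AND s3 = 1 AND 1 = 1
s7 = NOT s0 = NOT 1 = 0
s9 = s6 XOR U = 1 XOR 0 = 1
s11 = s9 OR s1 = 1 OR 1 = 1
s13 = s2 XNOR s11 = 0 XNOR 1 = 0
s14 = NOT s7 = NOT 0 = 1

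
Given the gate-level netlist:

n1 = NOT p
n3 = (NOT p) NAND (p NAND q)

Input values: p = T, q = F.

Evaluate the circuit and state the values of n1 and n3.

n1 = NOT T = F
n3 = (NOT T) NAND (T NAND F) = T

n1 = F  n3 = T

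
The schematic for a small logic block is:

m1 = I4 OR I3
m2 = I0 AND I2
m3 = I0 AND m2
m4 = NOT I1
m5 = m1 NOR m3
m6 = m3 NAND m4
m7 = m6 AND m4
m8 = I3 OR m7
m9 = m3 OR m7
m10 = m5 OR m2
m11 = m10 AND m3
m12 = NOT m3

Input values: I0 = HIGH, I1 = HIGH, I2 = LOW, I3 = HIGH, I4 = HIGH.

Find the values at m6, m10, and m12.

m6 = HIGH  m10 = LOW  m12 = HIGH

m1 = I4 OR I3 = HIGH OR HIGH = HIGH
m2 = I0 AND I2 = HIGH AND LOW = LOW
m3 = I0 AND m2 = HIGH AND LOW = LOW
m4 = NOT I1 = NOT HIGH = LOW
m5 = m1 NOR m3 = HIGH NOR LOW = LOW
m6 = m3 NAND m4 = LOW NAND LOW = HIGH
m10 = m5 OR m2 = LOW OR LOW = LOW
m12 = NOT m3 = NOT LOW = HIGH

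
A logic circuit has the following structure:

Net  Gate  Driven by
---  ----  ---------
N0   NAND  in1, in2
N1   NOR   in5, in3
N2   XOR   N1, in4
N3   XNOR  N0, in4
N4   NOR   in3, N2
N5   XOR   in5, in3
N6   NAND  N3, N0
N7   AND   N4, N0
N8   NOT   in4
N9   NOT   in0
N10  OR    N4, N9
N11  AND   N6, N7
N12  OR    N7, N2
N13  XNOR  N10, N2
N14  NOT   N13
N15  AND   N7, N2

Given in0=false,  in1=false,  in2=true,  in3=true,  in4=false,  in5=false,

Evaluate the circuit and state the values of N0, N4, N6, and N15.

N0 = true, N4 = false, N6 = true, N15 = false

N0 = in1 NAND in2 = false NAND true = true
N1 = in5 NOR in3 = false NOR true = false
N2 = N1 XOR in4 = false XOR false = false
N3 = N0 XNOR in4 = true XNOR false = false
N4 = in3 NOR N2 = true NOR false = false
N6 = N3 NAND N0 = false NAND true = true
N7 = N4 AND N0 = false AND true = false
N15 = N7 AND N2 = false AND false = false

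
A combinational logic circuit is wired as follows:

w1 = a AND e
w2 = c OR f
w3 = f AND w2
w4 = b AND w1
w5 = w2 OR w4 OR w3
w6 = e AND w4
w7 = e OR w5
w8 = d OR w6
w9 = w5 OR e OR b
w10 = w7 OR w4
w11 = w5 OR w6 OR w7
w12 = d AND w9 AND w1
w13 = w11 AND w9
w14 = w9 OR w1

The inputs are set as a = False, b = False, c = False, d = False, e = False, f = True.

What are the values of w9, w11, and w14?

w9 = True, w11 = True, w14 = True

w1 = a AND e = False AND False = False
w2 = c OR f = False OR True = True
w3 = f AND w2 = True AND True = True
w4 = b AND w1 = False AND False = False
w5 = w2 OR w4 OR w3 = True OR False OR True = True
w6 = e AND w4 = False AND False = False
w7 = e OR w5 = False OR True = True
w9 = w5 OR e OR b = True OR False OR False = True
w11 = w5 OR w6 OR w7 = True OR False OR True = True
w14 = w9 OR w1 = True OR False = True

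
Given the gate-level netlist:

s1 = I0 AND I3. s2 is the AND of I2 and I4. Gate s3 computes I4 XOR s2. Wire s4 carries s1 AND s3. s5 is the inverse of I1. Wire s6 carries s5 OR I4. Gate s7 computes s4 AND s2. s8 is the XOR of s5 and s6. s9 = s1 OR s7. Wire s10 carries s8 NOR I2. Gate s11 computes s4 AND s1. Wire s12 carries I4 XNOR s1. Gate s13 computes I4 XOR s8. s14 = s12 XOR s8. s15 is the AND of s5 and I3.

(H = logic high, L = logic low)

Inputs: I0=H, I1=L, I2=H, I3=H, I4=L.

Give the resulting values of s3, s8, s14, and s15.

s3 = L  s8 = L  s14 = L  s15 = H

s1 = I0 AND I3 = H AND H = H
s2 = I2 AND I4 = H AND L = L
s3 = I4 XOR s2 = L XOR L = L
s5 = NOT I1 = NOT L = H
s6 = s5 OR I4 = H OR L = H
s8 = s5 XOR s6 = H XOR H = L
s12 = I4 XNOR s1 = L XNOR H = L
s14 = s12 XOR s8 = L XOR L = L
s15 = s5 AND I3 = H AND H = H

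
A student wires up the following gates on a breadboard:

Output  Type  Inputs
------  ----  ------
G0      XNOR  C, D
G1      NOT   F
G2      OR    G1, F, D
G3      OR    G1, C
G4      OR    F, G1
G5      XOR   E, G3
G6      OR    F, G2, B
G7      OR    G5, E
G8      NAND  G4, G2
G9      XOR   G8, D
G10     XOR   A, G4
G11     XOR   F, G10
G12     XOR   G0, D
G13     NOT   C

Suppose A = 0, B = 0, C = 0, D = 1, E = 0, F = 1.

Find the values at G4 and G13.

G4 = 1, G13 = 1

G1 = NOT F = NOT 1 = 0
G4 = F OR G1 = 1 OR 0 = 1
G13 = NOT C = NOT 0 = 1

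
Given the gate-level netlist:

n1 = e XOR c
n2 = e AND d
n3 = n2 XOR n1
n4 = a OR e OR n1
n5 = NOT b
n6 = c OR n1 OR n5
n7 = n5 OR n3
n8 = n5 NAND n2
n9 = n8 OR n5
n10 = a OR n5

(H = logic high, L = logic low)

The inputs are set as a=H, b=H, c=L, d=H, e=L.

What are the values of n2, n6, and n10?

n2 = L, n6 = L, n10 = H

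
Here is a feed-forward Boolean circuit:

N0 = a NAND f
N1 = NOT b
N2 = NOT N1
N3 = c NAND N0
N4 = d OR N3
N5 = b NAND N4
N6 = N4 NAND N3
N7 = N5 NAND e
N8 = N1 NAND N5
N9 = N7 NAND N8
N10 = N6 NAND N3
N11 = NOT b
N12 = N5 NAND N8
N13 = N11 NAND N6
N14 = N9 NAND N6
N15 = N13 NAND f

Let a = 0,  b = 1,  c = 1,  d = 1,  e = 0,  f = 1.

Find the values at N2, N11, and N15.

N2 = 1, N11 = 0, N15 = 0

N0 = a NAND f = 0 NAND 1 = 1
N1 = NOT b = NOT 1 = 0
N2 = NOT N1 = NOT 0 = 1
N3 = c NAND N0 = 1 NAND 1 = 0
N4 = d OR N3 = 1 OR 0 = 1
N6 = N4 NAND N3 = 1 NAND 0 = 1
N11 = NOT b = NOT 1 = 0
N13 = N11 NAND N6 = 0 NAND 1 = 1
N15 = N13 NAND f = 1 NAND 1 = 0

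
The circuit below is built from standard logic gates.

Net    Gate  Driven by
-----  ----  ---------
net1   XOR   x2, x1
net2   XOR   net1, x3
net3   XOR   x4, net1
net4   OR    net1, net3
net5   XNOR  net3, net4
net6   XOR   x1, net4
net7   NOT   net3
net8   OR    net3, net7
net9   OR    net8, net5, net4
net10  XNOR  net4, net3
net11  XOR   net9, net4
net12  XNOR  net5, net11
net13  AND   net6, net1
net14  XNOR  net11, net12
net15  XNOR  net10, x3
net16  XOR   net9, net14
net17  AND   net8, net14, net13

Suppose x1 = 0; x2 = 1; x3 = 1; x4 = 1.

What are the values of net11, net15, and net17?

net11 = 0, net15 = 0, net17 = 0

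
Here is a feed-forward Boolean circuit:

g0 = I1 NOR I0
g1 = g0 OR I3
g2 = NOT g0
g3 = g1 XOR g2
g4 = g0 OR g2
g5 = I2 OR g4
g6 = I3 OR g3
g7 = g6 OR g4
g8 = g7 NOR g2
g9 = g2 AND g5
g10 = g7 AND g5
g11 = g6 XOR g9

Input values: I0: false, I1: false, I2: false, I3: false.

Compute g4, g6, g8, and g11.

g4 = true; g6 = true; g8 = false; g11 = true

g0 = I1 NOR I0 = false NOR false = true
g1 = g0 OR I3 = true OR false = true
g2 = NOT g0 = NOT true = false
g3 = g1 XOR g2 = true XOR false = true
g4 = g0 OR g2 = true OR false = true
g5 = I2 OR g4 = false OR true = true
g6 = I3 OR g3 = false OR true = true
g7 = g6 OR g4 = true OR true = true
g8 = g7 NOR g2 = true NOR false = false
g9 = g2 AND g5 = false AND true = false
g11 = g6 XOR g9 = true XOR false = true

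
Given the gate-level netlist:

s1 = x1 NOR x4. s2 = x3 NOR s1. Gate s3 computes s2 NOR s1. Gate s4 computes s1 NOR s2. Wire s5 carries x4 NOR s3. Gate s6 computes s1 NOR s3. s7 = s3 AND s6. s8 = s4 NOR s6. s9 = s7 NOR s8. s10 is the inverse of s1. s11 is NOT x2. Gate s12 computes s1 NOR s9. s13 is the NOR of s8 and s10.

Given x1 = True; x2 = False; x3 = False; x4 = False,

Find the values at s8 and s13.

s1 = x1 NOR x4 = True NOR False = False
s2 = x3 NOR s1 = False NOR False = True
s3 = s2 NOR s1 = True NOR False = False
s4 = s1 NOR s2 = False NOR True = False
s6 = s1 NOR s3 = False NOR False = True
s8 = s4 NOR s6 = False NOR True = False
s10 = NOT s1 = NOT False = True
s13 = s8 NOR s10 = False NOR True = False

s8 = False, s13 = False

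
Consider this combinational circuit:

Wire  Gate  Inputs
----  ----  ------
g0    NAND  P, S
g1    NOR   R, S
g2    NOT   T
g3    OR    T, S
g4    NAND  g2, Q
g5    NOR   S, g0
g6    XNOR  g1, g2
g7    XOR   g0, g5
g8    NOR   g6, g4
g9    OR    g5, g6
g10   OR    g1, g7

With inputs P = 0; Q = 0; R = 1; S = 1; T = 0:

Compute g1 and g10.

g0 = P NAND S = 0 NAND 1 = 1
g1 = R NOR S = 1 NOR 1 = 0
g5 = S NOR g0 = 1 NOR 1 = 0
g7 = g0 XOR g5 = 1 XOR 0 = 1
g10 = g1 OR g7 = 0 OR 1 = 1

g1 = 0; g10 = 1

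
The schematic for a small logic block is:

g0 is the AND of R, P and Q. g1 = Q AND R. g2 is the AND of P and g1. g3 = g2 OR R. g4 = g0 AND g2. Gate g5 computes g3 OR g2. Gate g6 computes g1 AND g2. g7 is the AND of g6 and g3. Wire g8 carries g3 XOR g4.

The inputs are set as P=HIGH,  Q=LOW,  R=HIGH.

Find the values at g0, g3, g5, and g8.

g0 = R AND P AND Q = HIGH AND HIGH AND LOW = LOW
g1 = Q AND R = LOW AND HIGH = LOW
g2 = P AND g1 = HIGH AND LOW = LOW
g3 = g2 OR R = LOW OR HIGH = HIGH
g4 = g0 AND g2 = LOW AND LOW = LOW
g5 = g3 OR g2 = HIGH OR LOW = HIGH
g8 = g3 XOR g4 = HIGH XOR LOW = HIGH

g0 = LOW, g3 = HIGH, g5 = HIGH, g8 = HIGH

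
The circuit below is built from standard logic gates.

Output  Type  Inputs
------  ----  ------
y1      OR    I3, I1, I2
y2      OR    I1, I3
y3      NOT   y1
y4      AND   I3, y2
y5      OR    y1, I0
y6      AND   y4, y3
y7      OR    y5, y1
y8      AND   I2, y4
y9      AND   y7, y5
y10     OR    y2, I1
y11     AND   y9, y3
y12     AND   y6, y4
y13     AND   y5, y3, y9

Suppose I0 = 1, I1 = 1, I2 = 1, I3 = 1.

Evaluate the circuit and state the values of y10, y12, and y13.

y10 = 1  y12 = 0  y13 = 0

y1 = I3 OR I1 OR I2 = 1 OR 1 OR 1 = 1
y2 = I1 OR I3 = 1 OR 1 = 1
y3 = NOT y1 = NOT 1 = 0
y4 = I3 AND y2 = 1 AND 1 = 1
y5 = y1 OR I0 = 1 OR 1 = 1
y6 = y4 AND y3 = 1 AND 0 = 0
y7 = y5 OR y1 = 1 OR 1 = 1
y9 = y7 AND y5 = 1 AND 1 = 1
y10 = y2 OR I1 = 1 OR 1 = 1
y12 = y6 AND y4 = 0 AND 1 = 0
y13 = y5 AND y3 AND y9 = 1 AND 0 AND 1 = 0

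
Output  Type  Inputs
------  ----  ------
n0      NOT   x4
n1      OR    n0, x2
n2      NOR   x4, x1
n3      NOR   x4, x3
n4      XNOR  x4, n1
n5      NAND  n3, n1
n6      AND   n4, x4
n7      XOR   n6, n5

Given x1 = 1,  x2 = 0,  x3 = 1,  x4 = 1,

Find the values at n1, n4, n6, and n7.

n1 = 0  n4 = 0  n6 = 0  n7 = 1

n0 = NOT x4 = NOT 1 = 0
n1 = n0 OR x2 = 0 OR 0 = 0
n3 = x4 NOR x3 = 1 NOR 1 = 0
n4 = x4 XNOR n1 = 1 XNOR 0 = 0
n5 = n3 NAND n1 = 0 NAND 0 = 1
n6 = n4 AND x4 = 0 AND 1 = 0
n7 = n6 XOR n5 = 0 XOR 1 = 1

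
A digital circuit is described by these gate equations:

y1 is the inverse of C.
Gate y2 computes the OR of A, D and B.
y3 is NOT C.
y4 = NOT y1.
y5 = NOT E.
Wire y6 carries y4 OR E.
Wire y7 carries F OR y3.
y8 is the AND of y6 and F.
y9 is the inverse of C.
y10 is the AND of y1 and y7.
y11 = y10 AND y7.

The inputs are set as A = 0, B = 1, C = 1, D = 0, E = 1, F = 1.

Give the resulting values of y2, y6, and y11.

y2 = 1, y6 = 1, y11 = 0

y1 = NOT C = NOT 1 = 0
y2 = A OR D OR B = 0 OR 0 OR 1 = 1
y3 = NOT C = NOT 1 = 0
y4 = NOT y1 = NOT 0 = 1
y6 = y4 OR E = 1 OR 1 = 1
y7 = F OR y3 = 1 OR 0 = 1
y10 = y1 AND y7 = 0 AND 1 = 0
y11 = y10 AND y7 = 0 AND 1 = 0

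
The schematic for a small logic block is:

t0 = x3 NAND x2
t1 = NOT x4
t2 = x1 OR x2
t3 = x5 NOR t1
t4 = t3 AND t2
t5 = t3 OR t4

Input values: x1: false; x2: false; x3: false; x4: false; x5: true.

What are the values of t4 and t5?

t4 = false, t5 = false

t1 = NOT x4 = NOT false = true
t2 = x1 OR x2 = false OR false = false
t3 = x5 NOR t1 = true NOR true = false
t4 = t3 AND t2 = false AND false = false
t5 = t3 OR t4 = false OR false = false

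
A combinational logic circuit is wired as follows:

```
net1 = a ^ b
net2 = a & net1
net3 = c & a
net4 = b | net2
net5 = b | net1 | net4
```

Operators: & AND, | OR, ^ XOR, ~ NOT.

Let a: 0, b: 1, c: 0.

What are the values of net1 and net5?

net1 = 1  net5 = 1

net1 = a XOR b = 0 XOR 1 = 1
net2 = a AND net1 = 0 AND 1 = 0
net4 = b OR net2 = 1 OR 0 = 1
net5 = b OR net1 OR net4 = 1 OR 1 OR 1 = 1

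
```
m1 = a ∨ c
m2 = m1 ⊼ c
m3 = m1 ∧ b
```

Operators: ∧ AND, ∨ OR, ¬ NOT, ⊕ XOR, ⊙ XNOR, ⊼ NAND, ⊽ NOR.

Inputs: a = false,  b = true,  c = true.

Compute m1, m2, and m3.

m1 = true, m2 = false, m3 = true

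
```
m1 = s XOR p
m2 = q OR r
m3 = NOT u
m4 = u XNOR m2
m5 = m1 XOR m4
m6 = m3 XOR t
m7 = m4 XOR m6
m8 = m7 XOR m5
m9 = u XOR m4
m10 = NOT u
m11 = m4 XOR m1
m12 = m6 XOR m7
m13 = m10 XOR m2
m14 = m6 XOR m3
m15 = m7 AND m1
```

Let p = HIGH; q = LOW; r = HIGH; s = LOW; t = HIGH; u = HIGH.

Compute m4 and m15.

m4 = HIGH; m15 = LOW

m1 = s XOR p = LOW XOR HIGH = HIGH
m2 = q OR r = LOW OR HIGH = HIGH
m3 = NOT u = NOT HIGH = LOW
m4 = u XNOR m2 = HIGH XNOR HIGH = HIGH
m6 = m3 XOR t = LOW XOR HIGH = HIGH
m7 = m4 XOR m6 = HIGH XOR HIGH = LOW
m15 = m7 AND m1 = LOW AND HIGH = LOW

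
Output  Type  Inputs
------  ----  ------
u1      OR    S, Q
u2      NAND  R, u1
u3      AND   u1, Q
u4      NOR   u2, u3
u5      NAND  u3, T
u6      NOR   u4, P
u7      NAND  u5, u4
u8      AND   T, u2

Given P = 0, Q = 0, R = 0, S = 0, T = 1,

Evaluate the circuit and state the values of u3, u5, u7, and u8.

u3 = 0  u5 = 1  u7 = 1  u8 = 1

u1 = S OR Q = 0 OR 0 = 0
u2 = R NAND u1 = 0 NAND 0 = 1
u3 = u1 AND Q = 0 AND 0 = 0
u4 = u2 NOR u3 = 1 NOR 0 = 0
u5 = u3 NAND T = 0 NAND 1 = 1
u7 = u5 NAND u4 = 1 NAND 0 = 1
u8 = T AND u2 = 1 AND 1 = 1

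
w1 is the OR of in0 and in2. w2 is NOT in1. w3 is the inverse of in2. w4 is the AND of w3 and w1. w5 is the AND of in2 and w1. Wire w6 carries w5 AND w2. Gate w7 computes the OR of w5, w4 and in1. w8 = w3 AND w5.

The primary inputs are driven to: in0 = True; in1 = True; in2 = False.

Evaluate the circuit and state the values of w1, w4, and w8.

w1 = True, w4 = True, w8 = False

w1 = in0 OR in2 = True OR False = True
w3 = NOT in2 = NOT False = True
w4 = w3 AND w1 = True AND True = True
w5 = in2 AND w1 = False AND True = False
w8 = w3 AND w5 = True AND False = False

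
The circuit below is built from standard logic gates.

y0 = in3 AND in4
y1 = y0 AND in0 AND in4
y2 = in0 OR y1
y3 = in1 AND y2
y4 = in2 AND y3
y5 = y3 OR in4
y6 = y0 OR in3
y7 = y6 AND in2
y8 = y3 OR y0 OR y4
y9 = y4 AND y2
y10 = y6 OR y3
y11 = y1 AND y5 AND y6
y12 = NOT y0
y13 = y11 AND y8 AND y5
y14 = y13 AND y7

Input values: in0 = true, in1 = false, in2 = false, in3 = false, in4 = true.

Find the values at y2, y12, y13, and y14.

y2 = true, y12 = true, y13 = false, y14 = false

y0 = in3 AND in4 = false AND true = false
y1 = y0 AND in0 AND in4 = false AND true AND true = false
y2 = in0 OR y1 = true OR false = true
y3 = in1 AND y2 = false AND true = false
y4 = in2 AND y3 = false AND false = false
y5 = y3 OR in4 = false OR true = true
y6 = y0 OR in3 = false OR false = false
y7 = y6 AND in2 = false AND false = false
y8 = y3 OR y0 OR y4 = false OR false OR false = false
y11 = y1 AND y5 AND y6 = false AND true AND false = false
y12 = NOT y0 = NOT false = true
y13 = y11 AND y8 AND y5 = false AND false AND true = false
y14 = y13 AND y7 = false AND false = false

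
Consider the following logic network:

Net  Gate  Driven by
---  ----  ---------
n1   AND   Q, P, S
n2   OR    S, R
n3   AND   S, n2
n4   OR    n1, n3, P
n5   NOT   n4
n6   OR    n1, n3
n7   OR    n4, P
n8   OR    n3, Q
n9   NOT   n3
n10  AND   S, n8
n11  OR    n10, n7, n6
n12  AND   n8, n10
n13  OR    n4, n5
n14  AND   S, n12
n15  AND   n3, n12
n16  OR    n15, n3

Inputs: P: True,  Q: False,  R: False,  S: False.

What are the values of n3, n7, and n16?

n1 = Q AND P AND S = False AND True AND False = False
n2 = S OR R = False OR False = False
n3 = S AND n2 = False AND False = False
n4 = n1 OR n3 OR P = False OR False OR True = True
n7 = n4 OR P = True OR True = True
n8 = n3 OR Q = False OR False = False
n10 = S AND n8 = False AND False = False
n12 = n8 AND n10 = False AND False = False
n15 = n3 AND n12 = False AND False = False
n16 = n15 OR n3 = False OR False = False

n3 = False, n7 = True, n16 = False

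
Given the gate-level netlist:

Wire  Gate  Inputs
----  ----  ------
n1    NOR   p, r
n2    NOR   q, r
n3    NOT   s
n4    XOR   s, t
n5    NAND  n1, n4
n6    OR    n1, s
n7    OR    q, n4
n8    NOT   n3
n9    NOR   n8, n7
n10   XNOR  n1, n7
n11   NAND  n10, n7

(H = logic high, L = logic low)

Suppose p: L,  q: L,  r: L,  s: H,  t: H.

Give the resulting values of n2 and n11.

n2 = H, n11 = H

n1 = p NOR r = L NOR L = H
n2 = q NOR r = L NOR L = H
n4 = s XOR t = H XOR H = L
n7 = q OR n4 = L OR L = L
n10 = n1 XNOR n7 = H XNOR L = L
n11 = n10 NAND n7 = L NAND L = H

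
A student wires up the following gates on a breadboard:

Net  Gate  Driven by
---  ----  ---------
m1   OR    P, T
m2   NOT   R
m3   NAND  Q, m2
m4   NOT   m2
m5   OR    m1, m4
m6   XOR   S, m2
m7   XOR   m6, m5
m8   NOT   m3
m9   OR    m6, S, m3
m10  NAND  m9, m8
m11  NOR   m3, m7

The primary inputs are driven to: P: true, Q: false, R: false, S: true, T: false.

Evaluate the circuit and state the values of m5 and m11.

m1 = P OR T = true OR false = true
m2 = NOT R = NOT false = true
m3 = Q NAND m2 = false NAND true = true
m4 = NOT m2 = NOT true = false
m5 = m1 OR m4 = true OR false = true
m6 = S XOR m2 = true XOR true = false
m7 = m6 XOR m5 = false XOR true = true
m11 = m3 NOR m7 = true NOR true = false

m5 = true; m11 = false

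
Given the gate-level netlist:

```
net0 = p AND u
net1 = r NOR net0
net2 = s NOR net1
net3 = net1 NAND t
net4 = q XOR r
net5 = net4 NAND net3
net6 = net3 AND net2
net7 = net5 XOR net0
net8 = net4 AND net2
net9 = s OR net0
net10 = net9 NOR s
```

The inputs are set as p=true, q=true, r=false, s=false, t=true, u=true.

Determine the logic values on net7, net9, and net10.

net7 = true, net9 = true, net10 = false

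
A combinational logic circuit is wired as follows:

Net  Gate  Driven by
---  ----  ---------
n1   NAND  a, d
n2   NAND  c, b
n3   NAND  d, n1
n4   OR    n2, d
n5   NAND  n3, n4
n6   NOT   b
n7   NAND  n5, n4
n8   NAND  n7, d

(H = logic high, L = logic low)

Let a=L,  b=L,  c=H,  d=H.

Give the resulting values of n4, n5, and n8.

n4 = H, n5 = H, n8 = H

n1 = a NAND d = L NAND H = H
n2 = c NAND b = H NAND L = H
n3 = d NAND n1 = H NAND H = L
n4 = n2 OR d = H OR H = H
n5 = n3 NAND n4 = L NAND H = H
n7 = n5 NAND n4 = H NAND H = L
n8 = n7 NAND d = L NAND H = H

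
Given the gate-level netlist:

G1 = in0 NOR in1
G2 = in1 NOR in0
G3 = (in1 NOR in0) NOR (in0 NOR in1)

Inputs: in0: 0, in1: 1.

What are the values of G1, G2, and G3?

G1 = 0  G2 = 0  G3 = 1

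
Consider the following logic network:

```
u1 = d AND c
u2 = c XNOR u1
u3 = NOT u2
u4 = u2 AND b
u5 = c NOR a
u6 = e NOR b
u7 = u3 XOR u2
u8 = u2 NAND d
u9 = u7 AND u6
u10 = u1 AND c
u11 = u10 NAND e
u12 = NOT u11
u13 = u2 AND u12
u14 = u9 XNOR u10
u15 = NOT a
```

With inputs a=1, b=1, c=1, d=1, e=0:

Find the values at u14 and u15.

u1 = d AND c = 1 AND 1 = 1
u2 = c XNOR u1 = 1 XNOR 1 = 1
u3 = NOT u2 = NOT 1 = 0
u6 = e NOR b = 0 NOR 1 = 0
u7 = u3 XOR u2 = 0 XOR 1 = 1
u9 = u7 AND u6 = 1 AND 0 = 0
u10 = u1 AND c = 1 AND 1 = 1
u14 = u9 XNOR u10 = 0 XNOR 1 = 0
u15 = NOT a = NOT 1 = 0

u14 = 0  u15 = 0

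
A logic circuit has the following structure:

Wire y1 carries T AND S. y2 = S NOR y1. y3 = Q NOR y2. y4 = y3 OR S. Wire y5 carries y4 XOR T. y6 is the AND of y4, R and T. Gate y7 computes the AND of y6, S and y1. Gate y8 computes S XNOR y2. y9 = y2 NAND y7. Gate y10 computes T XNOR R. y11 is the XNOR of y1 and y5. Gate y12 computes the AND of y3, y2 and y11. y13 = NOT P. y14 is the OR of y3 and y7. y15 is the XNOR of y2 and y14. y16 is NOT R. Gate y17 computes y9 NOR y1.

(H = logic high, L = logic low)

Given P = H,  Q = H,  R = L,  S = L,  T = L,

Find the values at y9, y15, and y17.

y1 = T AND S = L AND L = L
y2 = S NOR y1 = L NOR L = H
y3 = Q NOR y2 = H NOR H = L
y4 = y3 OR S = L OR L = L
y6 = y4 AND R AND T = L AND L AND L = L
y7 = y6 AND S AND y1 = L AND L AND L = L
y9 = y2 NAND y7 = H NAND L = H
y14 = y3 OR y7 = L OR L = L
y15 = y2 XNOR y14 = H XNOR L = L
y17 = y9 NOR y1 = H NOR L = L

y9 = H, y15 = L, y17 = L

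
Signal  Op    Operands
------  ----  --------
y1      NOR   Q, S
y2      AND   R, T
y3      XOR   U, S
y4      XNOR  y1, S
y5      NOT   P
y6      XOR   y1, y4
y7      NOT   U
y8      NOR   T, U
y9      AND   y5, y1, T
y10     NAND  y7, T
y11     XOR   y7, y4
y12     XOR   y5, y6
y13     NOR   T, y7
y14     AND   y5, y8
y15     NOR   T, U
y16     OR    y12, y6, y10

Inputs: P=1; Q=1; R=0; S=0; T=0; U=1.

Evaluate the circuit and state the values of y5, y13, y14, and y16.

y5 = 0, y13 = 1, y14 = 0, y16 = 1

y1 = Q NOR S = 1 NOR 0 = 0
y4 = y1 XNOR S = 0 XNOR 0 = 1
y5 = NOT P = NOT 1 = 0
y6 = y1 XOR y4 = 0 XOR 1 = 1
y7 = NOT U = NOT 1 = 0
y8 = T NOR U = 0 NOR 1 = 0
y10 = y7 NAND T = 0 NAND 0 = 1
y12 = y5 XOR y6 = 0 XOR 1 = 1
y13 = T NOR y7 = 0 NOR 0 = 1
y14 = y5 AND y8 = 0 AND 0 = 0
y16 = y12 OR y6 OR y10 = 1 OR 1 OR 1 = 1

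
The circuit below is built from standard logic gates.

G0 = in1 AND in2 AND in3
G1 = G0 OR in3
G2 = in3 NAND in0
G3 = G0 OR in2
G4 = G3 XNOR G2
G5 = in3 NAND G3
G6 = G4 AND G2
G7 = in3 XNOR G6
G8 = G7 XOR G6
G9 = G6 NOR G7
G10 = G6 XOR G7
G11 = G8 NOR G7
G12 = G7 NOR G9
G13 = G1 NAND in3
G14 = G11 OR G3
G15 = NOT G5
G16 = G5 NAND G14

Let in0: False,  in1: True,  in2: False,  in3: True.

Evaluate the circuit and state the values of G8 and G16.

G8 = False, G16 = False

G0 = in1 AND in2 AND in3 = True AND False AND True = False
G2 = in3 NAND in0 = True NAND False = True
G3 = G0 OR in2 = False OR False = False
G4 = G3 XNOR G2 = False XNOR True = False
G5 = in3 NAND G3 = True NAND False = True
G6 = G4 AND G2 = False AND True = False
G7 = in3 XNOR G6 = True XNOR False = False
G8 = G7 XOR G6 = False XOR False = False
G11 = G8 NOR G7 = False NOR False = True
G14 = G11 OR G3 = True OR False = True
G16 = G5 NAND G14 = True NAND True = False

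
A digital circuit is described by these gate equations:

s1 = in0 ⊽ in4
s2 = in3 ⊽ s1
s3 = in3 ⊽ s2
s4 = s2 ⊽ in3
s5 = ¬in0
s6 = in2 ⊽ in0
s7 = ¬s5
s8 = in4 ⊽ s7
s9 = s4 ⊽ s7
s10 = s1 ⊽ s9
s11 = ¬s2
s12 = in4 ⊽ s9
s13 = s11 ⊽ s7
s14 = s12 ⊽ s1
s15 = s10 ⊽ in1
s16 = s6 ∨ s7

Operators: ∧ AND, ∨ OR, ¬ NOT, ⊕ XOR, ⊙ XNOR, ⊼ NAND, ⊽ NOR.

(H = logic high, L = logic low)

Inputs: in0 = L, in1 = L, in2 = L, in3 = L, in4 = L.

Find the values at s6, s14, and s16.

s6 = H  s14 = L  s16 = H

s1 = in0 NOR in4 = L NOR L = H
s2 = in3 NOR s1 = L NOR H = L
s4 = s2 NOR in3 = L NOR L = H
s5 = NOT in0 = NOT L = H
s6 = in2 NOR in0 = L NOR L = H
s7 = NOT s5 = NOT H = L
s9 = s4 NOR s7 = H NOR L = L
s12 = in4 NOR s9 = L NOR L = H
s14 = s12 NOR s1 = H NOR H = L
s16 = s6 OR s7 = H OR L = H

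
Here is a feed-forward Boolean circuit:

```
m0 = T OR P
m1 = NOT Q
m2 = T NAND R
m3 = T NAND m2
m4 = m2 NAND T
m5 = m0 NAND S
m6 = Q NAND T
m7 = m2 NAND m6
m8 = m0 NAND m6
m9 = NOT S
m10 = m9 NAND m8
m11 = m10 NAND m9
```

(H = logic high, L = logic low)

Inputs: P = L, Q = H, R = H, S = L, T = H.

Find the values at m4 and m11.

m0 = T OR P = H OR L = H
m2 = T NAND R = H NAND H = L
m4 = m2 NAND T = L NAND H = H
m6 = Q NAND T = H NAND H = L
m8 = m0 NAND m6 = H NAND L = H
m9 = NOT S = NOT L = H
m10 = m9 NAND m8 = H NAND H = L
m11 = m10 NAND m9 = L NAND H = H

m4 = H, m11 = H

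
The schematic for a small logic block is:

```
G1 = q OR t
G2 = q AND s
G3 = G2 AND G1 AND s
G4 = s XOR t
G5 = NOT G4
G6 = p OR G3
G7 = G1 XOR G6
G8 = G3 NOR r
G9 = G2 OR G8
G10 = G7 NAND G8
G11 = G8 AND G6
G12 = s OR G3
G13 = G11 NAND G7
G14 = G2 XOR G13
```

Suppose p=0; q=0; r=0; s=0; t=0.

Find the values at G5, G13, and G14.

G1 = q OR t = 0 OR 0 = 0
G2 = q AND s = 0 AND 0 = 0
G3 = G2 AND G1 AND s = 0 AND 0 AND 0 = 0
G4 = s XOR t = 0 XOR 0 = 0
G5 = NOT G4 = NOT 0 = 1
G6 = p OR G3 = 0 OR 0 = 0
G7 = G1 XOR G6 = 0 XOR 0 = 0
G8 = G3 NOR r = 0 NOR 0 = 1
G11 = G8 AND G6 = 1 AND 0 = 0
G13 = G11 NAND G7 = 0 NAND 0 = 1
G14 = G2 XOR G13 = 0 XOR 1 = 1

G5 = 1, G13 = 1, G14 = 1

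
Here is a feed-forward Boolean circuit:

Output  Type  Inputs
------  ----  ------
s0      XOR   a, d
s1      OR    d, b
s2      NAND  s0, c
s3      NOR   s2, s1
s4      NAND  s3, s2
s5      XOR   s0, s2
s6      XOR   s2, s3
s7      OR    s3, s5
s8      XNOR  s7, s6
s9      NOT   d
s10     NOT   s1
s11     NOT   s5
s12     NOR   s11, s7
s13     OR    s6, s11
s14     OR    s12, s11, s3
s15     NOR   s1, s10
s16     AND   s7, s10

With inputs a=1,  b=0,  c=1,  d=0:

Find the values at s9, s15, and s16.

s0 = a XOR d = 1 XOR 0 = 1
s1 = d OR b = 0 OR 0 = 0
s2 = s0 NAND c = 1 NAND 1 = 0
s3 = s2 NOR s1 = 0 NOR 0 = 1
s5 = s0 XOR s2 = 1 XOR 0 = 1
s7 = s3 OR s5 = 1 OR 1 = 1
s9 = NOT d = NOT 0 = 1
s10 = NOT s1 = NOT 0 = 1
s15 = s1 NOR s10 = 0 NOR 1 = 0
s16 = s7 AND s10 = 1 AND 1 = 1

s9 = 1  s15 = 0  s16 = 1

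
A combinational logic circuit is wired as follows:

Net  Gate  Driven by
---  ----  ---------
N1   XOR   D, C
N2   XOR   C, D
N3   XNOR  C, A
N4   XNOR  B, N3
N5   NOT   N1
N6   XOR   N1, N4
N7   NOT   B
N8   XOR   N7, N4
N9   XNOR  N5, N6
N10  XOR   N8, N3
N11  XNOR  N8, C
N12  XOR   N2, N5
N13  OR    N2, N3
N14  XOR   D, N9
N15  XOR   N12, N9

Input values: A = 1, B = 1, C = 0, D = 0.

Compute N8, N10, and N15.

N1 = D XOR C = 0 XOR 0 = 0
N2 = C XOR D = 0 XOR 0 = 0
N3 = C XNOR A = 0 XNOR 1 = 0
N4 = B XNOR N3 = 1 XNOR 0 = 0
N5 = NOT N1 = NOT 0 = 1
N6 = N1 XOR N4 = 0 XOR 0 = 0
N7 = NOT B = NOT 1 = 0
N8 = N7 XOR N4 = 0 XOR 0 = 0
N9 = N5 XNOR N6 = 1 XNOR 0 = 0
N10 = N8 XOR N3 = 0 XOR 0 = 0
N12 = N2 XOR N5 = 0 XOR 1 = 1
N15 = N12 XOR N9 = 1 XOR 0 = 1

N8 = 0; N10 = 0; N15 = 1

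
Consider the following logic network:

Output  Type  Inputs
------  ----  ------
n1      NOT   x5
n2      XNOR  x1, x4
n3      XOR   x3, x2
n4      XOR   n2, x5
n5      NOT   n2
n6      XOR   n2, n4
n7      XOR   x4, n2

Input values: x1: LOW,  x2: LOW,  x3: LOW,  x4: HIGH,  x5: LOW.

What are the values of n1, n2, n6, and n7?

n1 = NOT x5 = NOT LOW = HIGH
n2 = x1 XNOR x4 = LOW XNOR HIGH = LOW
n4 = n2 XOR x5 = LOW XOR LOW = LOW
n6 = n2 XOR n4 = LOW XOR LOW = LOW
n7 = x4 XOR n2 = HIGH XOR LOW = HIGH

n1 = HIGH, n2 = LOW, n6 = LOW, n7 = HIGH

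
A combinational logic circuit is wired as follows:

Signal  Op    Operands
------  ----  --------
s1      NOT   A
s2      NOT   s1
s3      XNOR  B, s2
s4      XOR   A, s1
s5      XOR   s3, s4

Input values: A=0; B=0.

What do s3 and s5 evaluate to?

s1 = NOT A = NOT 0 = 1
s2 = NOT s1 = NOT 1 = 0
s3 = B XNOR s2 = 0 XNOR 0 = 1
s4 = A XOR s1 = 0 XOR 1 = 1
s5 = s3 XOR s4 = 1 XOR 1 = 0

s3 = 1; s5 = 0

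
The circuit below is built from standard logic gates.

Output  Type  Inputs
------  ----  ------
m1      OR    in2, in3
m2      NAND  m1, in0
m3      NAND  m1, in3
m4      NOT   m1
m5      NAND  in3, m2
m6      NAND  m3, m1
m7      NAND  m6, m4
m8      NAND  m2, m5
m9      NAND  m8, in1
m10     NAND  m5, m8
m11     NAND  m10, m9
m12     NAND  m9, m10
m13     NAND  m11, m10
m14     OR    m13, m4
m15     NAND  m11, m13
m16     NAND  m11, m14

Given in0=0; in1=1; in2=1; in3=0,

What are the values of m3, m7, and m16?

m3 = 1, m7 = 1, m16 = 1

m1 = in2 OR in3 = 1 OR 0 = 1
m2 = m1 NAND in0 = 1 NAND 0 = 1
m3 = m1 NAND in3 = 1 NAND 0 = 1
m4 = NOT m1 = NOT 1 = 0
m5 = in3 NAND m2 = 0 NAND 1 = 1
m6 = m3 NAND m1 = 1 NAND 1 = 0
m7 = m6 NAND m4 = 0 NAND 0 = 1
m8 = m2 NAND m5 = 1 NAND 1 = 0
m9 = m8 NAND in1 = 0 NAND 1 = 1
m10 = m5 NAND m8 = 1 NAND 0 = 1
m11 = m10 NAND m9 = 1 NAND 1 = 0
m13 = m11 NAND m10 = 0 NAND 1 = 1
m14 = m13 OR m4 = 1 OR 0 = 1
m16 = m11 NAND m14 = 0 NAND 1 = 1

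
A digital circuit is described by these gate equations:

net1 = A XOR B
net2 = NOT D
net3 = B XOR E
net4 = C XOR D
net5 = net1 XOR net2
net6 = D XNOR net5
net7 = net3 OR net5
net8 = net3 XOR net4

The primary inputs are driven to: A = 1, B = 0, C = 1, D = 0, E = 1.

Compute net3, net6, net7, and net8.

net3 = 1, net6 = 1, net7 = 1, net8 = 0

net1 = A XOR B = 1 XOR 0 = 1
net2 = NOT D = NOT 0 = 1
net3 = B XOR E = 0 XOR 1 = 1
net4 = C XOR D = 1 XOR 0 = 1
net5 = net1 XOR net2 = 1 XOR 1 = 0
net6 = D XNOR net5 = 0 XNOR 0 = 1
net7 = net3 OR net5 = 1 OR 0 = 1
net8 = net3 XOR net4 = 1 XOR 1 = 0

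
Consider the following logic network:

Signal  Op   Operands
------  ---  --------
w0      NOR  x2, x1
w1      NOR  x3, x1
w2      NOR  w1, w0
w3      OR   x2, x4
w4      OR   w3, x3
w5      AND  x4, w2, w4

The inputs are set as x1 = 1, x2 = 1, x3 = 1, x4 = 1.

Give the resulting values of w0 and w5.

w0 = x2 NOR x1 = 1 NOR 1 = 0
w1 = x3 NOR x1 = 1 NOR 1 = 0
w2 = w1 NOR w0 = 0 NOR 0 = 1
w3 = x2 OR x4 = 1 OR 1 = 1
w4 = w3 OR x3 = 1 OR 1 = 1
w5 = x4 AND w2 AND w4 = 1 AND 1 AND 1 = 1

w0 = 0  w5 = 1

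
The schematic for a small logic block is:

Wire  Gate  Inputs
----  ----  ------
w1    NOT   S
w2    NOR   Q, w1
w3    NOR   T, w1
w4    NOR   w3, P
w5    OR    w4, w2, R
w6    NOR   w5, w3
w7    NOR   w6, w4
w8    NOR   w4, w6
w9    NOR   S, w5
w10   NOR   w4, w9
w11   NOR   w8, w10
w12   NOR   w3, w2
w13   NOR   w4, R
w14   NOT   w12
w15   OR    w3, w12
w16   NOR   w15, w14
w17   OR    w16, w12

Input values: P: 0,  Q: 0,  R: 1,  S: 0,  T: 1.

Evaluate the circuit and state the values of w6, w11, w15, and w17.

w6 = 0, w11 = 1, w15 = 1, w17 = 1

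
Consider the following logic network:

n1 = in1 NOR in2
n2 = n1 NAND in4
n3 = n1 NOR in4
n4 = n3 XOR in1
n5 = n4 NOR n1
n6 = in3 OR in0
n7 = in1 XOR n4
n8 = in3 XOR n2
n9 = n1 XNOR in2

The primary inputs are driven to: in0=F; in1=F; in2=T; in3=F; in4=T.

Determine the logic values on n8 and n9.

n1 = in1 NOR in2 = F NOR T = F
n2 = n1 NAND in4 = F NAND T = T
n8 = in3 XOR n2 = F XOR T = T
n9 = n1 XNOR in2 = F XNOR T = F

n8 = T, n9 = F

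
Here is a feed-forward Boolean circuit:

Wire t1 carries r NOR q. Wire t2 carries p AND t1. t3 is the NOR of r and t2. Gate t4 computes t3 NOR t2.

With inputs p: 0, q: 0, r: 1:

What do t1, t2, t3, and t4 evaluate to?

t1 = r NOR q = 1 NOR 0 = 0
t2 = p AND t1 = 0 AND 0 = 0
t3 = r NOR t2 = 1 NOR 0 = 0
t4 = t3 NOR t2 = 0 NOR 0 = 1

t1 = 0  t2 = 0  t3 = 0  t4 = 1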